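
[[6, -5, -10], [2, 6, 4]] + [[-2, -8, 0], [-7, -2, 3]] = [[4, -13, -10], [-5, 4, 7]]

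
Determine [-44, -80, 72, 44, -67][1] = -80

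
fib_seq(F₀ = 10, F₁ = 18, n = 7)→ [10, 18, 28, 46, 74, 120, 194]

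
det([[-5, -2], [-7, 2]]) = -24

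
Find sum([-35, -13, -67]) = (-35) + (-13) + (-67)
= -115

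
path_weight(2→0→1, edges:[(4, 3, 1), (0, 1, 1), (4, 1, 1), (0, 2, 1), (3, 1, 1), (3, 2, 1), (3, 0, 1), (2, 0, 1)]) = w(2→0)=1 + w(0→1)=1
= 2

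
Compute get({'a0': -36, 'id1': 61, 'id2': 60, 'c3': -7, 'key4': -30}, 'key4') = -30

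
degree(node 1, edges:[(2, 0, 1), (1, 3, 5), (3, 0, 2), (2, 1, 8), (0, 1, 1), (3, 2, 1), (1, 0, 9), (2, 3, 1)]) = incident: (1,3), (2,1), (0,1), (1,0)
= 4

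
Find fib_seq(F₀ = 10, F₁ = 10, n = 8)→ F_2 = F_1 + F_0 = 20
F_3 = F_2 + F_1 = 30
F_4 = F_3 + F_2 = 50
...
= [10, 10, 20, 30, 50, 80, 130, 210]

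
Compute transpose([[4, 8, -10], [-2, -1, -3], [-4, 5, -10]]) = [[4, -2, -4], [8, -1, 5], [-10, -3, -10]]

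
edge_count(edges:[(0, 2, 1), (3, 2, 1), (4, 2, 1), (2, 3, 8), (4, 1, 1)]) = 5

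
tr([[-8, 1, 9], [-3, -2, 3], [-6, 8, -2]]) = diagonal: (-8) + (-2) + (-2)
= -12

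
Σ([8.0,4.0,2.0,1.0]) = 15.0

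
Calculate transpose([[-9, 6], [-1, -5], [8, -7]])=[[-9, -1, 8], [6, -5, -7]]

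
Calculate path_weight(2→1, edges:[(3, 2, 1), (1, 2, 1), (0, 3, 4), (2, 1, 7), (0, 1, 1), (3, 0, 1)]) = w(2→1)=7
= 7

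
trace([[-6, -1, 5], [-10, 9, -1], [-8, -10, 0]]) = diagonal: (-6) + 9 + 0
= 3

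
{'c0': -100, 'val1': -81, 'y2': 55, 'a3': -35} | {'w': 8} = {'c0': -100, 'val1': -81, 'y2': 55, 'a3': -35, 'w': 8}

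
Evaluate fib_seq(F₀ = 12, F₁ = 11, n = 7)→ [12, 11, 23, 34, 57, 91, 148]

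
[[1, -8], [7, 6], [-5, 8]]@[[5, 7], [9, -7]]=C[0][0] = (1)*(5) + (-8)*(9) = -67
C[0][1] = (1)*(7) + (-8)*(-7) = 63
C[1][0] = (7)*(5) + (6)*(9) = 89
C[1][1] = (7)*(7) + (6)*(-7) = 7
C[2][0] = (-5)*(5) + (8)*(9) = 47
C[2][1] = (-5)*(7) + (8)*(-7) = -91
= [[-67, 63], [89, 7], [47, -91]]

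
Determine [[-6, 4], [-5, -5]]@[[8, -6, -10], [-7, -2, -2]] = C[0][0] = (-6)*(8) + (4)*(-7) = -76
C[0][1] = (-6)*(-6) + (4)*(-2) = 28
C[0][2] = (-6)*(-10) + (4)*(-2) = 52
C[1][0] = (-5)*(8) + (-5)*(-7) = -5
C[1][1] = (-5)*(-6) + (-5)*(-2) = 40
C[1][2] = (-5)*(-10) + (-5)*(-2) = 60
= [[-76, 28, 52], [-5, 40, 60]]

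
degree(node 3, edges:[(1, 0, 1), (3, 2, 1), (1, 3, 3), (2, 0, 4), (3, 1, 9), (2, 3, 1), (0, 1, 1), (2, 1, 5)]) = 4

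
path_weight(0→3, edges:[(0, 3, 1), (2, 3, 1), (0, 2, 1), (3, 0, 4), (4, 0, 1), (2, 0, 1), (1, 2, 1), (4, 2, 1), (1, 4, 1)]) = 1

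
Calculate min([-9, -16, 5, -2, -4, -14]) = -16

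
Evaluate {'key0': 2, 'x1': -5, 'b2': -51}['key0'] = 2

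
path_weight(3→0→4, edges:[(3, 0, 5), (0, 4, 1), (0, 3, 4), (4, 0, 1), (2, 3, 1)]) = 6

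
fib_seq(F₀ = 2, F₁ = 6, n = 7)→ [2, 6, 8, 14, 22, 36, 58]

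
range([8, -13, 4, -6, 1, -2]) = 21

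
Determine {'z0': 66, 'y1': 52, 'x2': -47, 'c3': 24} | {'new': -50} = {'z0': 66, 'y1': 52, 'x2': -47, 'c3': 24, 'new': -50}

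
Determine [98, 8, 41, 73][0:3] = [98, 8, 41]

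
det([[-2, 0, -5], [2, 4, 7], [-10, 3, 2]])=-204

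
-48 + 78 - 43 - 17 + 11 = -19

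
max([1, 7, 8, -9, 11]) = 11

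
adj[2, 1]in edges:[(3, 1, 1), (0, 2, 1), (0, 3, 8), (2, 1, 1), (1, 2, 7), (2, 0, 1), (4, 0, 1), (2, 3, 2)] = 1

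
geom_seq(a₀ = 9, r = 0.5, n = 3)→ [9.0, 4.5, 2.25]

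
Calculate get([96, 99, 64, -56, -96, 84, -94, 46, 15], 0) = 96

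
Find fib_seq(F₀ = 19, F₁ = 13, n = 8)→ [19, 13, 32, 45, 77, 122, 199, 321]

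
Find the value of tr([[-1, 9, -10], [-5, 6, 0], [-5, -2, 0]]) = 5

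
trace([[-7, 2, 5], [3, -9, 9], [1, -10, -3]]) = -19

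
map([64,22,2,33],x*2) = 64*2=128, 22*2=44, 2*2=4, 33*2=66
= [128, 44, 4, 66]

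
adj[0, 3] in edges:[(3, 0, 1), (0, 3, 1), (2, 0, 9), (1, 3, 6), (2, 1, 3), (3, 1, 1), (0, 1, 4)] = 1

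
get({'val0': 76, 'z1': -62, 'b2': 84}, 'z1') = -62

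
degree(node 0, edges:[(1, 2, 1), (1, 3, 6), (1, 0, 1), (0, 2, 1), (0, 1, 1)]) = incident: (1,0), (0,2), (0,1)
= 3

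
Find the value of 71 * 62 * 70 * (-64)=-19720960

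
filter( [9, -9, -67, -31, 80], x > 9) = [80]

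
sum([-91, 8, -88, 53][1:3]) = -80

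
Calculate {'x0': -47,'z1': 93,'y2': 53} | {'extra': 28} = {'x0': -47, 'z1': 93, 'y2': 53, 'extra': 28}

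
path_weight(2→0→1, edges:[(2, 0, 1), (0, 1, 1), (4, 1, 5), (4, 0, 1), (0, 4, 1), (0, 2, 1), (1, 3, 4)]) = 2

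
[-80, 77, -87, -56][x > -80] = keep x where x > -80: -80✗, 77✓, -87✗, -56✓
= [77, -56]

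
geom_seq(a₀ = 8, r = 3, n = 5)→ a_0 = 8*3^0 = 8
a_1 = 8*3^1 = 24
a_2 = 8*3^2 = 72
...
= [8, 24, 72, 216, 648]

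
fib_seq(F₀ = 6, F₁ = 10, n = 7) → [6, 10, 16, 26, 42, 68, 110]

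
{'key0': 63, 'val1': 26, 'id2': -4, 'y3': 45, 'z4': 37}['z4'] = 37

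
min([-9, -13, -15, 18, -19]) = -19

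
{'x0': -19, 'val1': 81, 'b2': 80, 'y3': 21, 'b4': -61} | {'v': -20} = {'x0': -19, 'val1': 81, 'b2': 80, 'y3': 21, 'b4': -61, 'v': -20}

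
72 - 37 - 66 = -31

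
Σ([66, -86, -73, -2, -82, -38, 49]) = -166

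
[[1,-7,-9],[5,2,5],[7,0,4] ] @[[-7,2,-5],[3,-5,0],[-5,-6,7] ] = [[17, 91, -68], [-54, -30, 10], [-69, -10, -7]]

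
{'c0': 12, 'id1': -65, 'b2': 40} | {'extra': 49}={'c0': 12, 'id1': -65, 'b2': 40, 'extra': 49}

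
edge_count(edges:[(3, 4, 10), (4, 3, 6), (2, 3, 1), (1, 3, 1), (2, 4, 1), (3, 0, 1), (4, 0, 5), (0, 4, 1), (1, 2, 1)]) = 9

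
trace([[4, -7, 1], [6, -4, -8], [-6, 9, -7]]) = diagonal: 4 + (-4) + (-7)
= -7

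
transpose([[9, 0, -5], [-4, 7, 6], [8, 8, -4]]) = [[9, -4, 8], [0, 7, 8], [-5, 6, -4]]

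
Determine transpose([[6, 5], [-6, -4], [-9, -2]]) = [[6, -6, -9], [5, -4, -2]]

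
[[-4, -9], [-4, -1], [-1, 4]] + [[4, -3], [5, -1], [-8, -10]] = [[0, -12], [1, -2], [-9, -6]]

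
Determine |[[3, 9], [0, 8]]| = 24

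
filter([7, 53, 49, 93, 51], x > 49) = [53, 93, 51]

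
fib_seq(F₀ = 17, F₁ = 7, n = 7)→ [17, 7, 24, 31, 55, 86, 141]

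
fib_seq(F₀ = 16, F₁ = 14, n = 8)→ [16, 14, 30, 44, 74, 118, 192, 310]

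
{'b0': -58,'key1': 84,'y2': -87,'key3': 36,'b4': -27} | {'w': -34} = {'b0': -58, 'key1': 84, 'y2': -87, 'key3': 36, 'b4': -27, 'w': -34}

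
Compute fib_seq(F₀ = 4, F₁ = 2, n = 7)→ [4, 2, 6, 8, 14, 22, 36]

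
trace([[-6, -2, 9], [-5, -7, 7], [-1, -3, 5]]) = -8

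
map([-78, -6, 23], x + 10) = [-68, 4, 33]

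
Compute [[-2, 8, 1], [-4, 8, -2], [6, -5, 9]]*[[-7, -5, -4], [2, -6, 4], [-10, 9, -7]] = [[20, -29, 33], [64, -46, 62], [-142, 81, -107]]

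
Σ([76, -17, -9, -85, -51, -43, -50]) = -179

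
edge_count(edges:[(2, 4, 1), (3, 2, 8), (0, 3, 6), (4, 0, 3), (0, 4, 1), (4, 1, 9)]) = 6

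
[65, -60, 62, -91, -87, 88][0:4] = [65, -60, 62, -91]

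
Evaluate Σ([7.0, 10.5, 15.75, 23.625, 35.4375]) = 7.0 + 10.5 + 15.75 + 23.625 + 35.4375
= 92.3125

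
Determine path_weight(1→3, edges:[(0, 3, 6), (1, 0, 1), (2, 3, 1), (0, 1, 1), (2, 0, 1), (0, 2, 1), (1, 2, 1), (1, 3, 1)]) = 1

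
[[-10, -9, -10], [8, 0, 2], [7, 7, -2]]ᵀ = [[-10, 8, 7], [-9, 0, 7], [-10, 2, -2]]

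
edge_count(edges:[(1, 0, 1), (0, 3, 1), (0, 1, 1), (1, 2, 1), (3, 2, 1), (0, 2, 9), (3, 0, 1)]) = 7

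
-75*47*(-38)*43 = 5759850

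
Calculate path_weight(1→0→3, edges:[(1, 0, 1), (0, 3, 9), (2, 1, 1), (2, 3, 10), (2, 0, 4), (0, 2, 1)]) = w(1→0)=1 + w(0→3)=9
= 10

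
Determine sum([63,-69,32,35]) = 63 + (-69) + 32 + 35
= 61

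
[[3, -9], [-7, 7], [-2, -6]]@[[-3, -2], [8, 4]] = C[0][0] = (3)*(-3) + (-9)*(8) = -81
C[0][1] = (3)*(-2) + (-9)*(4) = -42
C[1][0] = (-7)*(-3) + (7)*(8) = 77
C[1][1] = (-7)*(-2) + (7)*(4) = 42
C[2][0] = (-2)*(-3) + (-6)*(8) = -42
C[2][1] = (-2)*(-2) + (-6)*(4) = -20
= [[-81, -42], [77, 42], [-42, -20]]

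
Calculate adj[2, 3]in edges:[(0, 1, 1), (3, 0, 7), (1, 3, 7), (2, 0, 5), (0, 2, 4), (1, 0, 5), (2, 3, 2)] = 2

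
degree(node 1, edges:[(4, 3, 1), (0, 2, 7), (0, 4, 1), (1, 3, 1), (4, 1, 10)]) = 2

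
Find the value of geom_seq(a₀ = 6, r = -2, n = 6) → a_0 = 6*(-2)^0 = 6
a_1 = 6*(-2)^1 = -12
a_2 = 6*(-2)^2 = 24
...
= [6, -12, 24, -48, 96, -192]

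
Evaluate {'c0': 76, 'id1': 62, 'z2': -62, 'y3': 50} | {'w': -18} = {'c0': 76, 'id1': 62, 'z2': -62, 'y3': 50, 'w': -18}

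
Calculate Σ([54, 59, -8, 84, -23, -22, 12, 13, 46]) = 54 + 59 + (-8) + 84 + (-23) + (-22) + 12 + 13 + 46
= 215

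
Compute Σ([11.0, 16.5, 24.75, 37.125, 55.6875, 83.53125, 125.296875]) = 353.890625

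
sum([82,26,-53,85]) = 82 + 26 + (-53) + 85
= 140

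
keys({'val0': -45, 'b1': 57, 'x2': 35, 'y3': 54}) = ['val0', 'b1', 'x2', 'y3']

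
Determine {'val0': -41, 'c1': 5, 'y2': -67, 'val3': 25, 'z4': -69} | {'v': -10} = {'val0': -41, 'c1': 5, 'y2': -67, 'val3': 25, 'z4': -69, 'v': -10}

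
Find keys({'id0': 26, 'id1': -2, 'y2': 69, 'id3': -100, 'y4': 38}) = ['id0', 'id1', 'y2', 'id3', 'y4']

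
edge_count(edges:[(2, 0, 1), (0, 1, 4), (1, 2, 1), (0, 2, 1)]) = 4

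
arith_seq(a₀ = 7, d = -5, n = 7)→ [7, 2, -3, -8, -13, -18, -23]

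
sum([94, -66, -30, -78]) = -80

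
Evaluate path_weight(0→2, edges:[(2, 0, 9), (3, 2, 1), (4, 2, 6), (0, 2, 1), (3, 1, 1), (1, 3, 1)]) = w(0→2)=1
= 1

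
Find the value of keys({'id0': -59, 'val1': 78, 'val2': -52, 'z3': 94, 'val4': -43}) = ['id0', 'val1', 'val2', 'z3', 'val4']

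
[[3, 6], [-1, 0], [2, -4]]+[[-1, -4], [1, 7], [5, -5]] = [[2, 2], [0, 7], [7, -9]]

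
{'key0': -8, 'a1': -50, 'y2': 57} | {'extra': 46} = {'key0': -8, 'a1': -50, 'y2': 57, 'extra': 46}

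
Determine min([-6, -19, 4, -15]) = -19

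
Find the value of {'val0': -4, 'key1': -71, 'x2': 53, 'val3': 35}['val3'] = 35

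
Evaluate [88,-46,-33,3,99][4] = 99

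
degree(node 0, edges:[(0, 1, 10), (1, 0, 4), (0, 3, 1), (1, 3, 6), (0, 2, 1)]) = incident: (0,1), (1,0), (0,3), (0,2)
= 4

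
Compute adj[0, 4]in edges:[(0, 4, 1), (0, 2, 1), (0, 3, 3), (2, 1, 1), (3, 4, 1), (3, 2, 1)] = 1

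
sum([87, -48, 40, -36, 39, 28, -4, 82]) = 188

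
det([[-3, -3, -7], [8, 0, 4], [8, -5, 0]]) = 124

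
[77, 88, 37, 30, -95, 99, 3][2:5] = [37, 30, -95]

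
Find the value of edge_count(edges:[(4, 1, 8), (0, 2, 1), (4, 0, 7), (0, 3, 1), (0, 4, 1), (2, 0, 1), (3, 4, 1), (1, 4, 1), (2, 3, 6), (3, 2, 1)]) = 10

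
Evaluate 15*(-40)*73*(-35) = 1533000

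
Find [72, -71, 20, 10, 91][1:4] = [-71, 20, 10]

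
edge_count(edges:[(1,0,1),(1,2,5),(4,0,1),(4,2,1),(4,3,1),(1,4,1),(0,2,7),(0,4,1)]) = 8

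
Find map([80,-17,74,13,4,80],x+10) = [90, -7, 84, 23, 14, 90]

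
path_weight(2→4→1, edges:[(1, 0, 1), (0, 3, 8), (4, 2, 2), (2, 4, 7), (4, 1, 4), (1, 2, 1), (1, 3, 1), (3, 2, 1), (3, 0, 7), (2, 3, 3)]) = 11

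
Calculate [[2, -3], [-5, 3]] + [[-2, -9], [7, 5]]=[[0, -12], [2, 8]]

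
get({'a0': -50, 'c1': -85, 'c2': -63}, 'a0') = -50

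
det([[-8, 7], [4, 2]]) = -44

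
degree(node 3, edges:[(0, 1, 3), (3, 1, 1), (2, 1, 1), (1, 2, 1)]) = incident: (3,1)
= 1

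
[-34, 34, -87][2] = -87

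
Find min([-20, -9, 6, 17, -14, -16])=-20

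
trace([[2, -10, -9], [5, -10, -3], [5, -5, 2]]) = -6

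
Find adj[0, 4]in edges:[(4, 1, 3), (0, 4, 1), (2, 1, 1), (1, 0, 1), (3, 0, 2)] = 1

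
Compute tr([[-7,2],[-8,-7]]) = -14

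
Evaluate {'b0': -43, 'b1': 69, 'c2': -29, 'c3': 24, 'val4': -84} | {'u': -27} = {'b0': -43, 'b1': 69, 'c2': -29, 'c3': 24, 'val4': -84, 'u': -27}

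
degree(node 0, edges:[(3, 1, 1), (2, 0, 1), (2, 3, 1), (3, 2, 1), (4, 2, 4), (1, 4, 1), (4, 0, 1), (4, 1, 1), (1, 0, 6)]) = incident: (2,0), (4,0), (1,0)
= 3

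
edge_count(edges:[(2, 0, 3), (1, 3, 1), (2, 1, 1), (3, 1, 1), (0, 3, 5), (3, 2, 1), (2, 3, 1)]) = 7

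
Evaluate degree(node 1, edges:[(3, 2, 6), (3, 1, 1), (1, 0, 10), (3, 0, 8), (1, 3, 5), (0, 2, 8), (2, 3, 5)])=incident: (3,1), (1,0), (1,3)
= 3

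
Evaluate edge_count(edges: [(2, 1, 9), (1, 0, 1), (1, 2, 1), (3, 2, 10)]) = 4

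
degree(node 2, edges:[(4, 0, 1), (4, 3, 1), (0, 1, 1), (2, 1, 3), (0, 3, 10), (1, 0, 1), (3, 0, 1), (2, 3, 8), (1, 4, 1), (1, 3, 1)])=2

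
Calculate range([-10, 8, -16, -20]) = 28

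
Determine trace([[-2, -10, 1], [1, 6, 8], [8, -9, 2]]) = diagonal: (-2) + 6 + 2
= 6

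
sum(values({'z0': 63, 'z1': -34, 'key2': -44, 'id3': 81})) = 66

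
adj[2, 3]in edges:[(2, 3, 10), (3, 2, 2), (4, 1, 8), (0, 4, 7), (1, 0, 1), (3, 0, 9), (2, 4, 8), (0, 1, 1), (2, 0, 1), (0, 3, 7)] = 10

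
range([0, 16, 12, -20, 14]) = 36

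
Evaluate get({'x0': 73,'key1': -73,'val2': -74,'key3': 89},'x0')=73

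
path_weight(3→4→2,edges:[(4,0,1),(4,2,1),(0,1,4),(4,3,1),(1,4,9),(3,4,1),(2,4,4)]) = w(3→4)=1 + w(4→2)=1
= 2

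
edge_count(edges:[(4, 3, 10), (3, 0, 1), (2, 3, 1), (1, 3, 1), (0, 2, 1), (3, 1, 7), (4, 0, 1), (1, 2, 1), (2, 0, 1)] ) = 9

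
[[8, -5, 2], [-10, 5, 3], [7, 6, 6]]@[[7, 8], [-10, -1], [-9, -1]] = C[0][0] = (8)*(7) + (-5)*(-10) + (2)*(-9) = 88
C[0][1] = (8)*(8) + (-5)*(-1) + (2)*(-1) = 67
C[1][0] = (-10)*(7) + (5)*(-10) + (3)*(-9) = -147
C[1][1] = (-10)*(8) + (5)*(-1) + (3)*(-1) = -88
C[2][0] = (7)*(7) + (6)*(-10) + (6)*(-9) = -65
C[2][1] = (7)*(8) + (6)*(-1) + (6)*(-1) = 44
= [[88, 67], [-147, -88], [-65, 44]]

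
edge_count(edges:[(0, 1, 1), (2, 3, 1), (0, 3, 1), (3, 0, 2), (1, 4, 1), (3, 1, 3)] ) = 6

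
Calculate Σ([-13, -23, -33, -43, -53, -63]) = -228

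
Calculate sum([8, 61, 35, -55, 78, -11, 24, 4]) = 8 + 61 + 35 + (-55) + 78 + (-11) + 24 + 4
= 144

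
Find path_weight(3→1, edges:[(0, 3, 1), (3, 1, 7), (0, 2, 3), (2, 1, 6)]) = 7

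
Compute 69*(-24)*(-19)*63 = 1982232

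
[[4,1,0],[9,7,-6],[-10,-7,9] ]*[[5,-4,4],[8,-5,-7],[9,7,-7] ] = C[0][0] = (4)*(5) + (1)*(8) + (0)*(9) = 28
C[0][1] = (4)*(-4) + (1)*(-5) + (0)*(7) = -21
C[0][2] = (4)*(4) + (1)*(-7) + (0)*(-7) = 9
C[1][0] = (9)*(5) + (7)*(8) + (-6)*(9) = 47
C[1][1] = (9)*(-4) + (7)*(-5) + (-6)*(7) = -113
C[1][2] = (9)*(4) + (7)*(-7) + (-6)*(-7) = 29
... (3 more cells)
= [[28, -21, 9], [47, -113, 29], [-25, 138, -54]]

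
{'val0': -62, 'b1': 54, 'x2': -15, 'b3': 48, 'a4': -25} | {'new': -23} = {'val0': -62, 'b1': 54, 'x2': -15, 'b3': 48, 'a4': -25, 'new': -23}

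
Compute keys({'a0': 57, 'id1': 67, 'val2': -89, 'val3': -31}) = ['a0', 'id1', 'val2', 'val3']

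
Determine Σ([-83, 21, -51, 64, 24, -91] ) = -116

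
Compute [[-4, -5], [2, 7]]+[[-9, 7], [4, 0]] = [[-13, 2], [6, 7]]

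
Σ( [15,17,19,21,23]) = 95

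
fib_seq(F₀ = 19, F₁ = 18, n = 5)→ F_2 = F_1 + F_0 = 37
F_3 = F_2 + F_1 = 55
F_4 = F_3 + F_2 = 92
= [19, 18, 37, 55, 92]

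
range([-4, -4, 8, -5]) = 13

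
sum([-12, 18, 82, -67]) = 21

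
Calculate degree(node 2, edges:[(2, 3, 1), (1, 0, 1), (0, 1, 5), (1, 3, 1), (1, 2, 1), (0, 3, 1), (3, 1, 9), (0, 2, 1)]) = 3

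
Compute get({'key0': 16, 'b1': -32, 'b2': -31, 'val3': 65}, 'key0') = 16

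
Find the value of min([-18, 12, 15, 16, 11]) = -18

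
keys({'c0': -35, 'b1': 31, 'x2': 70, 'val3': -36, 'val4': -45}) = ['c0', 'b1', 'x2', 'val3', 'val4']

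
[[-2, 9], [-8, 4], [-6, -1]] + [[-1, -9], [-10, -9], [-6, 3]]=[[-3, 0], [-18, -5], [-12, 2]]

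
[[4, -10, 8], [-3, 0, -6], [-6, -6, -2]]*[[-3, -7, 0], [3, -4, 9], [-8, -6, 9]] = C[0][0] = (4)*(-3) + (-10)*(3) + (8)*(-8) = -106
C[0][1] = (4)*(-7) + (-10)*(-4) + (8)*(-6) = -36
C[0][2] = (4)*(0) + (-10)*(9) + (8)*(9) = -18
C[1][0] = (-3)*(-3) + (0)*(3) + (-6)*(-8) = 57
C[1][1] = (-3)*(-7) + (0)*(-4) + (-6)*(-6) = 57
C[1][2] = (-3)*(0) + (0)*(9) + (-6)*(9) = -54
... (3 more cells)
= [[-106, -36, -18], [57, 57, -54], [16, 78, -72]]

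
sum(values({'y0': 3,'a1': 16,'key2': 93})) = 112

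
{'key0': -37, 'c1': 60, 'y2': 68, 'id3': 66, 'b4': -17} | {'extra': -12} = {'key0': -37, 'c1': 60, 'y2': 68, 'id3': 66, 'b4': -17, 'extra': -12}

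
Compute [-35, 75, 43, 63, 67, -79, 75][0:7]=[-35, 75, 43, 63, 67, -79, 75]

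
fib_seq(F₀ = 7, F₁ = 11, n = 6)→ F_2 = F_1 + F_0 = 18
F_3 = F_2 + F_1 = 29
F_4 = F_3 + F_2 = 47
...
= [7, 11, 18, 29, 47, 76]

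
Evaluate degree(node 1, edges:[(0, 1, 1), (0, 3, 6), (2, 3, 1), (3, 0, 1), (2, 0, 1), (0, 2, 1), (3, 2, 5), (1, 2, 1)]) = 2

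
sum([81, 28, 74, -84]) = 99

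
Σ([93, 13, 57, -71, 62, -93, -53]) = 93 + 13 + 57 + (-71) + 62 + (-93) + (-53)
= 8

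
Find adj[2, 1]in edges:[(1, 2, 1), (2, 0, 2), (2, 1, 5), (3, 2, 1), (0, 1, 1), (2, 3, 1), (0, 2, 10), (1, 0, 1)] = 5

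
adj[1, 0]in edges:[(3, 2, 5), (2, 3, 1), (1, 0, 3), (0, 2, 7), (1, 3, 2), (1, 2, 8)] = 3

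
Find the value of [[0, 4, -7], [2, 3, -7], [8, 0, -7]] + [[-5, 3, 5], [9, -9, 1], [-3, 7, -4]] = [[-5, 7, -2], [11, -6, -6], [5, 7, -11]]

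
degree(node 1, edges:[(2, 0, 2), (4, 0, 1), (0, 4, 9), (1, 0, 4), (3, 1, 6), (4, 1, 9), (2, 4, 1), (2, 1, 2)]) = incident: (1,0), (3,1), (4,1), (2,1)
= 4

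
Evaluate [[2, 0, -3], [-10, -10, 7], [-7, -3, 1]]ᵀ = [[2, -10, -7], [0, -10, -3], [-3, 7, 1]]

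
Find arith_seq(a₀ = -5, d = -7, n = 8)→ a_0 = -5 + 0*-7 = -5
a_1 = -5 + 1*-7 = -12
a_2 = -5 + 2*-7 = -19
...
= [-5, -12, -19, -26, -33, -40, -47, -54]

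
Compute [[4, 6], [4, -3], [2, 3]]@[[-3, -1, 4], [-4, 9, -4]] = C[0][0] = (4)*(-3) + (6)*(-4) = -36
C[0][1] = (4)*(-1) + (6)*(9) = 50
C[0][2] = (4)*(4) + (6)*(-4) = -8
C[1][0] = (4)*(-3) + (-3)*(-4) = 0
C[1][1] = (4)*(-1) + (-3)*(9) = -31
C[1][2] = (4)*(4) + (-3)*(-4) = 28
... (3 more cells)
= [[-36, 50, -8], [0, -31, 28], [-18, 25, -4]]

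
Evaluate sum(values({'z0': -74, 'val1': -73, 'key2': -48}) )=(-74) + (-73) + (-48)
= -195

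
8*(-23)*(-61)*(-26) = -291824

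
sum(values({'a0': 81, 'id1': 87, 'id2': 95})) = 81 + 87 + 95
= 263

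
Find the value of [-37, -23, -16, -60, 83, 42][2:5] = [-16, -60, 83]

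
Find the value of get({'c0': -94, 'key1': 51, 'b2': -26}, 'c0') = -94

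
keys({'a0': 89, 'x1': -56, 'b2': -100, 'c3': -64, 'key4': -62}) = ['a0', 'x1', 'b2', 'c3', 'key4']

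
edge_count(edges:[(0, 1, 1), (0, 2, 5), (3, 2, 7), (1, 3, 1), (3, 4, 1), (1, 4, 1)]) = 6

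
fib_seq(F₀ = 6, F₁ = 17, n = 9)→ [6, 17, 23, 40, 63, 103, 166, 269, 435]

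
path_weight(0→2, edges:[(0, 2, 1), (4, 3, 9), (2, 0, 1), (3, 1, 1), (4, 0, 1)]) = 1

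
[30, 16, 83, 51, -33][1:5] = [16, 83, 51, -33]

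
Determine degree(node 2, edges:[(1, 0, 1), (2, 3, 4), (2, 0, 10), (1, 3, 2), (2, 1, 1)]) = 3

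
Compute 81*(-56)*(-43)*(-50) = -9752400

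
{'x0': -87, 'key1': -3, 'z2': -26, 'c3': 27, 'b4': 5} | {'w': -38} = {'x0': -87, 'key1': -3, 'z2': -26, 'c3': 27, 'b4': 5, 'w': -38}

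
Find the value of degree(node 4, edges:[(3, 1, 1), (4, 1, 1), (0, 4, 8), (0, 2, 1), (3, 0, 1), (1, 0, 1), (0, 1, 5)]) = incident: (4,1), (0,4)
= 2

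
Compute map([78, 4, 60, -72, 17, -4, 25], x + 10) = 78+10=88, 4+10=14, 60+10=70, -72+10=-62, 17+10=27, -4+10=6, 25+10=35
= [88, 14, 70, -62, 27, 6, 35]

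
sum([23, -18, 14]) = 19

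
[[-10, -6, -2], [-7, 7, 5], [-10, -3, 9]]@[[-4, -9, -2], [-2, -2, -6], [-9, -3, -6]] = [[70, 108, 68], [-31, 34, -58], [-35, 69, -16]]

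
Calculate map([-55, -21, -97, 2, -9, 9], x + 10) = -55+10=-45, -21+10=-11, -97+10=-87, 2+10=12, -9+10=1, 9+10=19
= [-45, -11, -87, 12, 1, 19]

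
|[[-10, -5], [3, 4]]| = (-10)*(4) - (-5)*(3)
= -25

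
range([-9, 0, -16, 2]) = 18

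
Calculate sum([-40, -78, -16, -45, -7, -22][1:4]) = -139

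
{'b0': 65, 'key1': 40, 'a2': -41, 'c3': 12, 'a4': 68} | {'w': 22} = {'b0': 65, 'key1': 40, 'a2': -41, 'c3': 12, 'a4': 68, 'w': 22}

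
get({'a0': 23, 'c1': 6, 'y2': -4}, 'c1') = 6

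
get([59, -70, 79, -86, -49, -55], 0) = 59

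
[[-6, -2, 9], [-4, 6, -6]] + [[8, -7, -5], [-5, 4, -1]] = [[2, -9, 4], [-9, 10, -7]]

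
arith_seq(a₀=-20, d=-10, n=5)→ [-20, -30, -40, -50, -60]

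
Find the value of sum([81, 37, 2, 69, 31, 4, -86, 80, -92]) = 126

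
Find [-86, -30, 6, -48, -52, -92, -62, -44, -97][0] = -86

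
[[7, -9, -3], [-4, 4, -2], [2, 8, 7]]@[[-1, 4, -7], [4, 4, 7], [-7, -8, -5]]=[[-22, 16, -97], [34, 16, 66], [-19, -16, 7]]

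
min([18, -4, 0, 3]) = -4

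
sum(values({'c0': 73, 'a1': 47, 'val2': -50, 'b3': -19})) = 73 + 47 + (-50) + (-19)
= 51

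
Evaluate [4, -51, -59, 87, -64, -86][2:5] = [-59, 87, -64]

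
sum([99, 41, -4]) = 99 + 41 + (-4)
= 136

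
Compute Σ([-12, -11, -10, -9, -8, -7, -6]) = (-12) + (-11) + (-10) + (-9) + (-8) + (-7) + (-6)
= -63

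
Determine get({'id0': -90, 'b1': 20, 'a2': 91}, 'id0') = -90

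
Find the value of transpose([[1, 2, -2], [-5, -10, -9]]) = [[1, -5], [2, -10], [-2, -9]]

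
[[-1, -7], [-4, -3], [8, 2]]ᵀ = [[-1, -4, 8], [-7, -3, 2]]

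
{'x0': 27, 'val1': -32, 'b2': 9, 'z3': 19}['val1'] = -32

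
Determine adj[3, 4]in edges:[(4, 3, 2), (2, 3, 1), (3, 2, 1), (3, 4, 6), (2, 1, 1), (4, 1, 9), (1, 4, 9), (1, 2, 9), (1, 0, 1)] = 6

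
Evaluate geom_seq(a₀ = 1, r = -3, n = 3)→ [1, -3, 9]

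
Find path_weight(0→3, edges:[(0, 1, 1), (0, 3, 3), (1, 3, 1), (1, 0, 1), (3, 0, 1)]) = 3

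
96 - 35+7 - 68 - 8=-8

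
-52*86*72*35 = -11269440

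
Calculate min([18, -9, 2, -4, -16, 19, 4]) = -16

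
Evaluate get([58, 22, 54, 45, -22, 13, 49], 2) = 54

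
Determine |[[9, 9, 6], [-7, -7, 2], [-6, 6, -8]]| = (1)*(9)*det([[-7, 2], [6, -8]]) + (-1)*(9)*det([[-7, 2], [-6, -8]]) + (1)*(6)*det([[-7, -7], [-6, 6]])
= 396 + -612 + -504
= -720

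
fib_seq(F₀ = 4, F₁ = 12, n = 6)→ [4, 12, 16, 28, 44, 72]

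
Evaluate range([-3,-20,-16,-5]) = 17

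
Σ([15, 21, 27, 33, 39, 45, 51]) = 15 + 21 + 27 + 33 + 39 + 45 + 51
= 231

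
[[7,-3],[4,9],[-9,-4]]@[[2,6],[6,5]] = C[0][0] = (7)*(2) + (-3)*(6) = -4
C[0][1] = (7)*(6) + (-3)*(5) = 27
C[1][0] = (4)*(2) + (9)*(6) = 62
C[1][1] = (4)*(6) + (9)*(5) = 69
C[2][0] = (-9)*(2) + (-4)*(6) = -42
C[2][1] = (-9)*(6) + (-4)*(5) = -74
= [[-4, 27], [62, 69], [-42, -74]]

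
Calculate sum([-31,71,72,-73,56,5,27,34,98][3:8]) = 49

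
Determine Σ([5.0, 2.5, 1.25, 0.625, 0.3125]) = 9.6875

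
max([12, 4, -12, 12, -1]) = 12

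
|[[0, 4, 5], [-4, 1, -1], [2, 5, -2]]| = (1)*(0)*det([[1, -1], [5, -2]]) + (-1)*(4)*det([[-4, -1], [2, -2]]) + (1)*(5)*det([[-4, 1], [2, 5]])
= 0 + -40 + -110
= -150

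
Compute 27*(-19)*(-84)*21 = 904932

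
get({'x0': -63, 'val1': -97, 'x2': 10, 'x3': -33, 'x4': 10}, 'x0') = -63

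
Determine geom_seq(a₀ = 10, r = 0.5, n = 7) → [10.0, 5.0, 2.5, 1.25, 0.625, 0.3125, 0.15625]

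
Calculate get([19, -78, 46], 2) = 46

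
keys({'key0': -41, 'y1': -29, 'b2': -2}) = ['key0', 'y1', 'b2']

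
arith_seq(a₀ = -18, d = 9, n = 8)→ [-18, -9, 0, 9, 18, 27, 36, 45]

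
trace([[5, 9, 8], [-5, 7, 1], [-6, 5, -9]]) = diagonal: 5 + 7 + (-9)
= 3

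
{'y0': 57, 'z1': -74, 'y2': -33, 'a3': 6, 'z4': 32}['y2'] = -33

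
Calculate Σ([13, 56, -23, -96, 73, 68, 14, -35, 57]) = 13 + 56 + (-23) + (-96) + 73 + 68 + 14 + (-35) + 57
= 127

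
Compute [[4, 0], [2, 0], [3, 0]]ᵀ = [[4, 2, 3], [0, 0, 0]]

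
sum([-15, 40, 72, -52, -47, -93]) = (-15) + 40 + 72 + (-52) + (-47) + (-93)
= -95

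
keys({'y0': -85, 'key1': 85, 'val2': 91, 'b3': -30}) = ['y0', 'key1', 'val2', 'b3']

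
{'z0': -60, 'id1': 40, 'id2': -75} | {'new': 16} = {'z0': -60, 'id1': 40, 'id2': -75, 'new': 16}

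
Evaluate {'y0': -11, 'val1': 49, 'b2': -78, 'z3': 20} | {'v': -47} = {'y0': -11, 'val1': 49, 'b2': -78, 'z3': 20, 'v': -47}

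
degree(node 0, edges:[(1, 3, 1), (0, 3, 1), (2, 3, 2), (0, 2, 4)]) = incident: (0,3), (0,2)
= 2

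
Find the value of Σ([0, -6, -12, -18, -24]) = -60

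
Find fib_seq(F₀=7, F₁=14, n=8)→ F_2 = F_1 + F_0 = 21
F_3 = F_2 + F_1 = 35
F_4 = F_3 + F_2 = 56
...
= [7, 14, 21, 35, 56, 91, 147, 238]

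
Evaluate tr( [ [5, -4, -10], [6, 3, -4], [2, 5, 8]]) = diagonal: 5 + 3 + 8
= 16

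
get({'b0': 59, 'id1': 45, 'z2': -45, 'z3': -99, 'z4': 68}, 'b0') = 59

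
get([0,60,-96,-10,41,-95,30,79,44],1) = 60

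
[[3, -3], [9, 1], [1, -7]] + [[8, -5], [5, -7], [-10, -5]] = [[11, -8], [14, -6], [-9, -12]]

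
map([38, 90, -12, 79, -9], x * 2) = [76, 180, -24, 158, -18]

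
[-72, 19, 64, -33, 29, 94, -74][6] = -74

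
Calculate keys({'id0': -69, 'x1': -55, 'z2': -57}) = ['id0', 'x1', 'z2']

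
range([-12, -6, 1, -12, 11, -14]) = 25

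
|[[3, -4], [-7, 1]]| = -25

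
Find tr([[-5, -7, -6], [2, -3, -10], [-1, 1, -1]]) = diagonal: (-5) + (-3) + (-1)
= -9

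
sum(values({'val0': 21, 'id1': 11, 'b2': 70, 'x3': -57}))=45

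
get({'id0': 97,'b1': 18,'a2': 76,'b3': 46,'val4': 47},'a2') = 76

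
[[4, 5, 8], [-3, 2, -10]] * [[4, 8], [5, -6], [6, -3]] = [[89, -22], [-62, -6]]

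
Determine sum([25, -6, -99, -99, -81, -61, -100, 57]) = 25 + (-6) + (-99) + (-99) + (-81) + (-61) + (-100) + 57
= -364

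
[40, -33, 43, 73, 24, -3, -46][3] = 73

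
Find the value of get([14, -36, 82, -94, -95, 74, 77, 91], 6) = 77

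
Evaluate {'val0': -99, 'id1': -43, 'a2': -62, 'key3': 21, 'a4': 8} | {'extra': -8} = {'val0': -99, 'id1': -43, 'a2': -62, 'key3': 21, 'a4': 8, 'extra': -8}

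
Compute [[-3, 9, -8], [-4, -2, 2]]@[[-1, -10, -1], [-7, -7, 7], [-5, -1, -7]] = C[0][0] = (-3)*(-1) + (9)*(-7) + (-8)*(-5) = -20
C[0][1] = (-3)*(-10) + (9)*(-7) + (-8)*(-1) = -25
C[0][2] = (-3)*(-1) + (9)*(7) + (-8)*(-7) = 122
C[1][0] = (-4)*(-1) + (-2)*(-7) + (2)*(-5) = 8
C[1][1] = (-4)*(-10) + (-2)*(-7) + (2)*(-1) = 52
C[1][2] = (-4)*(-1) + (-2)*(7) + (2)*(-7) = -24
= [[-20, -25, 122], [8, 52, -24]]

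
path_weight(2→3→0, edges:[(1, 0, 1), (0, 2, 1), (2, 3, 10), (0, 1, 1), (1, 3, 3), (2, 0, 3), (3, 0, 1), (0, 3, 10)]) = w(2→3)=10 + w(3→0)=1
= 11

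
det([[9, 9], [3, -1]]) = (9)*(-1) - (9)*(3)
= -36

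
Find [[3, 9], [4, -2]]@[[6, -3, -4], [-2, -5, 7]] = [[0, -54, 51], [28, -2, -30]]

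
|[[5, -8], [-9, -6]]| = (5)*(-6) - (-8)*(-9)
= -102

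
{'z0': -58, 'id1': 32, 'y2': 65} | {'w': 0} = {'z0': -58, 'id1': 32, 'y2': 65, 'w': 0}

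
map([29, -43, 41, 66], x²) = (29)²=841, (-43)²=1849, (41)²=1681, (66)²=4356
= [841, 1849, 1681, 4356]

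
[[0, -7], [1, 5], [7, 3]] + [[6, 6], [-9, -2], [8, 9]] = [[6, -1], [-8, 3], [15, 12]]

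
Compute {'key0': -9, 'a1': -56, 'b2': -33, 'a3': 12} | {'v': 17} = {'key0': -9, 'a1': -56, 'b2': -33, 'a3': 12, 'v': 17}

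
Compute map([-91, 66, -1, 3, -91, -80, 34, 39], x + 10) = -91+10=-81, 66+10=76, -1+10=9, 3+10=13, -91+10=-81, -80+10=-70, 34+10=44, 39+10=49
= [-81, 76, 9, 13, -81, -70, 44, 49]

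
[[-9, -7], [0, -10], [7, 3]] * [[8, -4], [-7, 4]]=[[-23, 8], [70, -40], [35, -16]]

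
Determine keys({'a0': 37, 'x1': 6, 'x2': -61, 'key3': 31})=['a0', 'x1', 'x2', 'key3']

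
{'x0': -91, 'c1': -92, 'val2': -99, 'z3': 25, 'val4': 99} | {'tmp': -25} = {'x0': -91, 'c1': -92, 'val2': -99, 'z3': 25, 'val4': 99, 'tmp': -25}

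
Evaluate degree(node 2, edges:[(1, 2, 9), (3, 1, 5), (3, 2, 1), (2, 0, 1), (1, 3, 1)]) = 3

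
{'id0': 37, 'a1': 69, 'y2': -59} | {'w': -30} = {'id0': 37, 'a1': 69, 'y2': -59, 'w': -30}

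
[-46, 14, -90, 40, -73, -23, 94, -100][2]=-90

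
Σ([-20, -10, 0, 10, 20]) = (-20) + (-10) + 0 + 10 + 20
= 0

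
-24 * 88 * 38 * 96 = -7704576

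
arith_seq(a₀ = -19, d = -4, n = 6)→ a_0 = -19 + 0*-4 = -19
a_1 = -19 + 1*-4 = -23
a_2 = -19 + 2*-4 = -27
...
= [-19, -23, -27, -31, -35, -39]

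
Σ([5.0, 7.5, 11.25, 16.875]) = 40.625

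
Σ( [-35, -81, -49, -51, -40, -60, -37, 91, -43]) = (-35) + (-81) + (-49) + (-51) + (-40) + (-60) + (-37) + 91 + (-43)
= -305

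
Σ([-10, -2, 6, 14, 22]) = 30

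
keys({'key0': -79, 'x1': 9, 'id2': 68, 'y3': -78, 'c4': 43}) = ['key0', 'x1', 'id2', 'y3', 'c4']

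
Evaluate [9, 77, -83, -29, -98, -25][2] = -83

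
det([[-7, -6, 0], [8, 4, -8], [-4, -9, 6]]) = 432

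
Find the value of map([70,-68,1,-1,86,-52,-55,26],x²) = (70)²=4900, (-68)²=4624, (1)²=1, (-1)²=1, (86)²=7396, (-52)²=2704, (-55)²=3025, (26)²=676
= [4900, 4624, 1, 1, 7396, 2704, 3025, 676]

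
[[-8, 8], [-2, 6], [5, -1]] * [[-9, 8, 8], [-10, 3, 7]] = [[-8, -40, -8], [-42, 2, 26], [-35, 37, 33]]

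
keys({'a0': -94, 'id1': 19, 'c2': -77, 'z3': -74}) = ['a0', 'id1', 'c2', 'z3']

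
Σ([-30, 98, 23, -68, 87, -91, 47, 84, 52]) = 202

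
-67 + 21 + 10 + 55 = 19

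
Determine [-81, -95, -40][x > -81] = [-40]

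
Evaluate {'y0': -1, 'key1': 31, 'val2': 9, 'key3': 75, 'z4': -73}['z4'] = -73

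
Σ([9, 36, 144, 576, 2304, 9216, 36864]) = 49149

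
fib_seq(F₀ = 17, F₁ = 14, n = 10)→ [17, 14, 31, 45, 76, 121, 197, 318, 515, 833]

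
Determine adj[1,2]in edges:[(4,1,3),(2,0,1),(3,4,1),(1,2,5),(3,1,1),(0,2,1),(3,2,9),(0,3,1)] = 5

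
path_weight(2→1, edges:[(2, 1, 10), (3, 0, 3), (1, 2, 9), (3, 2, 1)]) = w(2→1)=10
= 10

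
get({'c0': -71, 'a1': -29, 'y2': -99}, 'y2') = -99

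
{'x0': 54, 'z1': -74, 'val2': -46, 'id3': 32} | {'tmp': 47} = {'x0': 54, 'z1': -74, 'val2': -46, 'id3': 32, 'tmp': 47}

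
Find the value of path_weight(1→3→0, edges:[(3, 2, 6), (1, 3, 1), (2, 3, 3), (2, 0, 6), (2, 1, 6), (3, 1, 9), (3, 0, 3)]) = 4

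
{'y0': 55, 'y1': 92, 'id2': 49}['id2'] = 49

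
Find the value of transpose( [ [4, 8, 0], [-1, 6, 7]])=[[4, -1], [8, 6], [0, 7]]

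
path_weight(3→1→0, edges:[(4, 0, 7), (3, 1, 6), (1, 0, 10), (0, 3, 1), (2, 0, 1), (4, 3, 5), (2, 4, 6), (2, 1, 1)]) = 16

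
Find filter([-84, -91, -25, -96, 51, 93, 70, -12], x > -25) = [51, 93, 70, -12]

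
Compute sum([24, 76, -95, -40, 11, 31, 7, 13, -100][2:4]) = -135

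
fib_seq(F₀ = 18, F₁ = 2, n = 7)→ F_2 = F_1 + F_0 = 20
F_3 = F_2 + F_1 = 22
F_4 = F_3 + F_2 = 42
...
= [18, 2, 20, 22, 42, 64, 106]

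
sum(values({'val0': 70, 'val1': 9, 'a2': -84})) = -5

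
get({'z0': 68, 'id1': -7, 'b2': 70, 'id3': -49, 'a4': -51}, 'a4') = -51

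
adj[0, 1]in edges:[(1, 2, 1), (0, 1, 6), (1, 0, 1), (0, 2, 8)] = 6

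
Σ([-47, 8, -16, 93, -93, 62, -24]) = (-47) + 8 + (-16) + 93 + (-93) + 62 + (-24)
= -17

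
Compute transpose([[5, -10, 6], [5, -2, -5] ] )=[[5, 5], [-10, -2], [6, -5]]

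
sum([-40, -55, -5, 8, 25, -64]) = (-40) + (-55) + (-5) + 8 + 25 + (-64)
= -131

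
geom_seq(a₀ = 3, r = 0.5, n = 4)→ a_0 = 3*0.5^0 = 3.0
a_1 = 3*0.5^1 = 1.5
a_2 = 3*0.5^2 = 0.75
...
= [3.0, 1.5, 0.75, 0.375]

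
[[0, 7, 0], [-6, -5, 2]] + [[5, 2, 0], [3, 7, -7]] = [[5, 9, 0], [-3, 2, -5]]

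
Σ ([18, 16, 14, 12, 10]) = 70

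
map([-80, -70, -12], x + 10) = -80+10=-70, -70+10=-60, -12+10=-2
= [-70, -60, -2]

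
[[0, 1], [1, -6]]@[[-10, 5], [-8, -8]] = [[-8, -8], [38, 53]]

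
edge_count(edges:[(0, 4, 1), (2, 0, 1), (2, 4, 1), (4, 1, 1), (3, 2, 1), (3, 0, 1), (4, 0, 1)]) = 7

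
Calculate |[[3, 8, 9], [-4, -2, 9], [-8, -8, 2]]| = (1)*(3)*det([[-2, 9], [-8, 2]]) + (-1)*(8)*det([[-4, 9], [-8, 2]]) + (1)*(9)*det([[-4, -2], [-8, -8]])
= 204 + -512 + 144
= -164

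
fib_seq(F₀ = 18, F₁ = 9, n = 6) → [18, 9, 27, 36, 63, 99]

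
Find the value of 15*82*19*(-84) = -1963080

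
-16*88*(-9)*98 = 1241856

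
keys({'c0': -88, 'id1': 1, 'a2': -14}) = ['c0', 'id1', 'a2']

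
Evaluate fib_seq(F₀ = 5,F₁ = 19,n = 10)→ [5, 19, 24, 43, 67, 110, 177, 287, 464, 751]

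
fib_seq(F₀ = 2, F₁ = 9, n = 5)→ F_2 = F_1 + F_0 = 11
F_3 = F_2 + F_1 = 20
F_4 = F_3 + F_2 = 31
= [2, 9, 11, 20, 31]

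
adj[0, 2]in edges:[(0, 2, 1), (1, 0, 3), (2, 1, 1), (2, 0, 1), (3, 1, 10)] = 1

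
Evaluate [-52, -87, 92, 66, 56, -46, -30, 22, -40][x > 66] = keep x where x > 66: -52✗, -87✗, 92✓, 66✗, 56✗, -46✗, -30✗, 22✗, -40✗
= [92]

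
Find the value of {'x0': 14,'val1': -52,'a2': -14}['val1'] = -52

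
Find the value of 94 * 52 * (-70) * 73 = -24977680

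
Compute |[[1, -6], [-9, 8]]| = -46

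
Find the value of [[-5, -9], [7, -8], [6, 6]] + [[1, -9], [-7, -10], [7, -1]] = [[-4, -18], [0, -18], [13, 5]]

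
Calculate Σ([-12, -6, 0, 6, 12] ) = (-12) + (-6) + 0 + 6 + 12
= 0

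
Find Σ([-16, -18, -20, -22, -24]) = -100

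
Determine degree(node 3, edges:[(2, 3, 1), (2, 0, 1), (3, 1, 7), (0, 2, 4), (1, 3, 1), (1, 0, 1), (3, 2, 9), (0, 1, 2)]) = 4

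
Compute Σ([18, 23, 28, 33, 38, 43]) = 18 + 23 + 28 + 33 + 38 + 43
= 183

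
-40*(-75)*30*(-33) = -2970000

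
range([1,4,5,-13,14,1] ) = 27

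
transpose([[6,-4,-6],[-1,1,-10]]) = [[6, -1], [-4, 1], [-6, -10]]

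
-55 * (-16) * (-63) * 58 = -3215520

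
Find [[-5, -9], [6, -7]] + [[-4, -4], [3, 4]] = [[-9, -13], [9, -3]]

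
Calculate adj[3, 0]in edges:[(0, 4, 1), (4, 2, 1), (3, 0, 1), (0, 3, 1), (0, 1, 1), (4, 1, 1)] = 1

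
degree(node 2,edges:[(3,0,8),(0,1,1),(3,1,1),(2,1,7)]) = incident: (2,1)
= 1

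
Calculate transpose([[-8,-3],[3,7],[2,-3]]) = [[-8, 3, 2], [-3, 7, -3]]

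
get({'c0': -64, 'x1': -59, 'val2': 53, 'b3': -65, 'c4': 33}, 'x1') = -59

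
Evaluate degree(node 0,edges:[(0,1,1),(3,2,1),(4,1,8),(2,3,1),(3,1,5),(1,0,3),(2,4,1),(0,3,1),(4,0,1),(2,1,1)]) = 4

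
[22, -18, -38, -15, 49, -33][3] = -15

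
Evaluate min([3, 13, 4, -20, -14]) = -20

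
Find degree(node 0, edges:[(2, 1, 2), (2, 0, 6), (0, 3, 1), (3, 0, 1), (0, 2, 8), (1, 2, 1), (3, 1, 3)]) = incident: (2,0), (0,3), (3,0), (0,2)
= 4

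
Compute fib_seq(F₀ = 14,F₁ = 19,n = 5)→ [14, 19, 33, 52, 85]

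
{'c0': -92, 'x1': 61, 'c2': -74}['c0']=-92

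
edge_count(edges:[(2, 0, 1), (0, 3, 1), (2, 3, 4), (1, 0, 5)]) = 4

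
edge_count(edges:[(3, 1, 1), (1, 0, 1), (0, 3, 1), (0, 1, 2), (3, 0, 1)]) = 5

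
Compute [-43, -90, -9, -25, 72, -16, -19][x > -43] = [-9, -25, 72, -16, -19]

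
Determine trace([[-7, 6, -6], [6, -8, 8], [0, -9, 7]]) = -8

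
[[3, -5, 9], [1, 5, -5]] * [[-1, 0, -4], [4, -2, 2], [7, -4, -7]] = C[0][0] = (3)*(-1) + (-5)*(4) + (9)*(7) = 40
C[0][1] = (3)*(0) + (-5)*(-2) + (9)*(-4) = -26
C[0][2] = (3)*(-4) + (-5)*(2) + (9)*(-7) = -85
C[1][0] = (1)*(-1) + (5)*(4) + (-5)*(7) = -16
C[1][1] = (1)*(0) + (5)*(-2) + (-5)*(-4) = 10
C[1][2] = (1)*(-4) + (5)*(2) + (-5)*(-7) = 41
= [[40, -26, -85], [-16, 10, 41]]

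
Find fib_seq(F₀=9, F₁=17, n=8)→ F_2 = F_1 + F_0 = 26
F_3 = F_2 + F_1 = 43
F_4 = F_3 + F_2 = 69
...
= [9, 17, 26, 43, 69, 112, 181, 293]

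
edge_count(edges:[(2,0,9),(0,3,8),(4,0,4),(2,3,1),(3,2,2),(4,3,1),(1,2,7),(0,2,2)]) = 8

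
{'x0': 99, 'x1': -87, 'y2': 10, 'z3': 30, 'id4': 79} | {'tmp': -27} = {'x0': 99, 'x1': -87, 'y2': 10, 'z3': 30, 'id4': 79, 'tmp': -27}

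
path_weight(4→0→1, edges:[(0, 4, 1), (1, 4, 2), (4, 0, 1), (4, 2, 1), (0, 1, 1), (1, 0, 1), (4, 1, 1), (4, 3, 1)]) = w(4→0)=1 + w(0→1)=1
= 2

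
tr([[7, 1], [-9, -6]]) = 1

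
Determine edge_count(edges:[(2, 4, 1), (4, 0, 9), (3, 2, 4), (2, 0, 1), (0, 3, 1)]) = 5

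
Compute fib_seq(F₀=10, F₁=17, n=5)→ F_2 = F_1 + F_0 = 27
F_3 = F_2 + F_1 = 44
F_4 = F_3 + F_2 = 71
= [10, 17, 27, 44, 71]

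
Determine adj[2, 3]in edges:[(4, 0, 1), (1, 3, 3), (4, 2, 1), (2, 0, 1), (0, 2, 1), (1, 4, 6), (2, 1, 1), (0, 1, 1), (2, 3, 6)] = 6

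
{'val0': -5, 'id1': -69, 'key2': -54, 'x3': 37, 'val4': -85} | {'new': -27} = {'val0': -5, 'id1': -69, 'key2': -54, 'x3': 37, 'val4': -85, 'new': -27}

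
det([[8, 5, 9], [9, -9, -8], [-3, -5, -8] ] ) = (1)*(8)*det([[-9, -8], [-5, -8]]) + (-1)*(5)*det([[9, -8], [-3, -8]]) + (1)*(9)*det([[9, -9], [-3, -5]])
= 256 + 480 + -648
= 88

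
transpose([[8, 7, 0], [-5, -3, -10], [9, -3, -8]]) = [[8, -5, 9], [7, -3, -3], [0, -10, -8]]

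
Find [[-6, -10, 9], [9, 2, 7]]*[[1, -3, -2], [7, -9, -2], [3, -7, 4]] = C[0][0] = (-6)*(1) + (-10)*(7) + (9)*(3) = -49
C[0][1] = (-6)*(-3) + (-10)*(-9) + (9)*(-7) = 45
C[0][2] = (-6)*(-2) + (-10)*(-2) + (9)*(4) = 68
C[1][0] = (9)*(1) + (2)*(7) + (7)*(3) = 44
C[1][1] = (9)*(-3) + (2)*(-9) + (7)*(-7) = -94
C[1][2] = (9)*(-2) + (2)*(-2) + (7)*(4) = 6
= [[-49, 45, 68], [44, -94, 6]]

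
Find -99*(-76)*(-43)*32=-10353024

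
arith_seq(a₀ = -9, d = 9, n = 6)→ a_0 = -9 + 0*9 = -9
a_1 = -9 + 1*9 = 0
a_2 = -9 + 2*9 = 9
...
= [-9, 0, 9, 18, 27, 36]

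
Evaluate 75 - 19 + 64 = 120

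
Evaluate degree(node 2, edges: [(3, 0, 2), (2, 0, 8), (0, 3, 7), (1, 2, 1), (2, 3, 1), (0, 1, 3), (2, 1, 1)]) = incident: (2,0), (1,2), (2,3), (2,1)
= 4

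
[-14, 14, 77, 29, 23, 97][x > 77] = [97]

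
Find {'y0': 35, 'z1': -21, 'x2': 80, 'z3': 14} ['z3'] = 14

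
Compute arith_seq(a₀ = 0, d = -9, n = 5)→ [0, -9, -18, -27, -36]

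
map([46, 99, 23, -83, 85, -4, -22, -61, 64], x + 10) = [56, 109, 33, -73, 95, 6, -12, -51, 74]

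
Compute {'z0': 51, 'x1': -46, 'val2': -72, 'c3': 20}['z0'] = 51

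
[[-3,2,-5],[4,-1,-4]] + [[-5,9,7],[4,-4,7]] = [[-8, 11, 2], [8, -5, 3]]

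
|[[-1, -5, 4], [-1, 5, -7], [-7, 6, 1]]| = (1)*(-1)*det([[5, -7], [6, 1]]) + (-1)*(-5)*det([[-1, -7], [-7, 1]]) + (1)*(4)*det([[-1, 5], [-7, 6]])
= -47 + -250 + 116
= -181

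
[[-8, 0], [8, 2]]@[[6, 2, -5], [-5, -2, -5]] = [[-48, -16, 40], [38, 12, -50]]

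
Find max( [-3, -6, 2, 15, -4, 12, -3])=15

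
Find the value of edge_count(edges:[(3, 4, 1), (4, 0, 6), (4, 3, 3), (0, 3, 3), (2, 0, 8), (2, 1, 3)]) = 6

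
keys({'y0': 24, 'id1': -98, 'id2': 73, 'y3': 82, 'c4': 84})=['y0', 'id1', 'id2', 'y3', 'c4']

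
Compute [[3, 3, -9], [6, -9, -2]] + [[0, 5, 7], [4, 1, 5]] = [[3, 8, -2], [10, -8, 3]]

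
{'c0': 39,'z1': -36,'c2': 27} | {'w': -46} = {'c0': 39, 'z1': -36, 'c2': 27, 'w': -46}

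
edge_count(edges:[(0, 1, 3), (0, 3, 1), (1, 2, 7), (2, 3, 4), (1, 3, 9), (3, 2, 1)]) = 6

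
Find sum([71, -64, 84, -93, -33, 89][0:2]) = 7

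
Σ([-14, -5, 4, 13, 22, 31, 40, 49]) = (-14) + (-5) + 4 + 13 + 22 + 31 + 40 + 49
= 140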